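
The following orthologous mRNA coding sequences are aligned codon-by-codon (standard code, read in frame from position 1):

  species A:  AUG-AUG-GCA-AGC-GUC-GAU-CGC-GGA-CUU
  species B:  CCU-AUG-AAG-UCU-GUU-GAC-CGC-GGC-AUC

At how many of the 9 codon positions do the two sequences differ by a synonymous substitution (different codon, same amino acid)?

4

Codon 1: AUG Met / CCU Pro — nonsynonymous.
Codon 2: AUG Met / AUG Met — identical.
Codon 3: GCA Ala / AAG Lys — nonsynonymous.
Codon 4: AGC Ser / UCU Ser — synonymous.
Codon 5: GUC Val / GUU Val — synonymous.
Codon 6: GAU Asp / GAC Asp — synonymous.
Codon 7: CGC Arg / CGC Arg — identical.
Codon 8: GGA Gly / GGC Gly — synonymous.
Codon 9: CUU Leu / AUC Ile — nonsynonymous.
Synonymous differences: 4.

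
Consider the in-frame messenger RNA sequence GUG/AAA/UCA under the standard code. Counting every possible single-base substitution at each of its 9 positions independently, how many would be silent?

7

Codon 1 (GUG, Val): 3 synonymous substitutions.
Codon 2 (AAA, Lys): 1 synonymous substitution.
Codon 3 (UCA, Ser): 3 synonymous substitutions.
Total: 3 + 1 + 3 = 7.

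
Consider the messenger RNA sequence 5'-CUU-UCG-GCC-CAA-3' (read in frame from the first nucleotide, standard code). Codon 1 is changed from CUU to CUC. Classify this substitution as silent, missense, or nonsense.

silent

Position 3 falls in codon 1: CUU → Leu.
After the substitution the codon is CUC → Leu.
Both encode Leu, so the change is synonymous.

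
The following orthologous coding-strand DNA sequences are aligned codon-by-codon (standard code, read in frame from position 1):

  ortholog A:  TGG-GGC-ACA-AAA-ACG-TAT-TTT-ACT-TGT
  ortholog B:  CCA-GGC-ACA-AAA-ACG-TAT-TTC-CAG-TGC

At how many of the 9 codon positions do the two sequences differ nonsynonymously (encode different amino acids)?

2

Codon 1: TGG Trp / CCA Pro — nonsynonymous.
Codon 2: GGC Gly / GGC Gly — identical.
Codon 3: ACA Thr / ACA Thr — identical.
Codon 4: AAA Lys / AAA Lys — identical.
Codon 5: ACG Thr / ACG Thr — identical.
Codon 6: TAT Tyr / TAT Tyr — identical.
Codon 7: TTT Phe / TTC Phe — synonymous.
Codon 8: ACT Thr / CAG Gln — nonsynonymous.
Codon 9: TGT Cys / TGC Cys — synonymous.
Nonsynonymous differences: 2.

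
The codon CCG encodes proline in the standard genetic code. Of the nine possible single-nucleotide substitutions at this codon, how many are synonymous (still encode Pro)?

3

Position 1: none → 0 synonymous.
Position 2: none → 0 synonymous.
Position 3: CCT, CCC, CCA → 3 synonymous.
Total: 0 + 0 + 3 = 3.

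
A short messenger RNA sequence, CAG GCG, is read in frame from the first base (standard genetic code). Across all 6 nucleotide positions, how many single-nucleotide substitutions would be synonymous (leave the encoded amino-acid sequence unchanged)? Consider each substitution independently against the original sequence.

4

Codon 1 (CAG, Gln): 1 synonymous substitution.
Codon 2 (GCG, Ala): 3 synonymous substitutions.
Total: 1 + 3 = 4.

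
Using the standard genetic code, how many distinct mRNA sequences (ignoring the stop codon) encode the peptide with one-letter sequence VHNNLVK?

1536

Val: 4 codons.
His: 2 codons.
Asn: 2 codons.
Asn: 2 codons.
Leu: 6 codons.
Val: 4 codons.
Lys: 2 codons.
4 × 2 × 2 × 2 × 6 × 4 × 2 = 1536.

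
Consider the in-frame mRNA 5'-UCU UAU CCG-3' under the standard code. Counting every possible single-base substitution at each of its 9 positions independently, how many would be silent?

7

Codon 1 (UCU, Ser): 3 synonymous substitutions.
Codon 2 (UAU, Tyr): 1 synonymous substitution.
Codon 3 (CCG, Pro): 3 synonymous substitutions.
Total: 3 + 1 + 3 = 7.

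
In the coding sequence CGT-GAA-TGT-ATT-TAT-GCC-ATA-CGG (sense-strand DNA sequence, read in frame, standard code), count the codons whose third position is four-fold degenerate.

3

Codon 1 CGT (Arg): third position 4-fold.
Codon 2 GAA (Glu): third position 2-fold.
Codon 3 TGT (Cys): third position 2-fold.
Codon 4 ATT (Ile): third position 3-fold.
Codon 5 TAT (Tyr): third position 2-fold.
Codon 6 GCC (Ala): third position 4-fold.
Codon 7 ATA (Ile): third position 3-fold.
Codon 8 CGG (Arg): third position 4-fold.
Four-fold degenerate third positions: 3.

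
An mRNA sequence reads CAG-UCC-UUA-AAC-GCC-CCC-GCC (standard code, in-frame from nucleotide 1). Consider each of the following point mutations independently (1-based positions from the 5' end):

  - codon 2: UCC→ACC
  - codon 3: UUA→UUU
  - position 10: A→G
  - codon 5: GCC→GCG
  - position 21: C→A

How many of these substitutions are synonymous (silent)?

Codon 2: UCC (Ser) → ACC (Thr) — missense.
Codon 3: UUA (Leu) → UUU (Phe) — missense.
Codon 4: AAC (Asn) → GAC (Asp) — missense.
Codon 5: GCC (Ala) → GCG (Ala) — synonymous.
Codon 7: GCC (Ala) → GCA (Ala) — synonymous.
Synonymous: 2 of 5.

2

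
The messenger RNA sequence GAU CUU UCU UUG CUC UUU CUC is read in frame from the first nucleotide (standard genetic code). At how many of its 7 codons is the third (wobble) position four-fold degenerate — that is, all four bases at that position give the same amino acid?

4

Codon 1 GAU (Asp): third position 2-fold.
Codon 2 CUU (Leu): third position 4-fold.
Codon 3 UCU (Ser): third position 4-fold.
Codon 4 UUG (Leu): third position 2-fold.
Codon 5 CUC (Leu): third position 4-fold.
Codon 6 UUU (Phe): third position 2-fold.
Codon 7 CUC (Leu): third position 4-fold.
Four-fold degenerate third positions: 4.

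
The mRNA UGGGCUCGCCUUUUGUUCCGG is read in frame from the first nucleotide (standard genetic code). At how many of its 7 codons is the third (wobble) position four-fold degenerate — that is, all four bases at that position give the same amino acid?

Codon 1 UGG (Trp): third position 1-fold.
Codon 2 GCU (Ala): third position 4-fold.
Codon 3 CGC (Arg): third position 4-fold.
Codon 4 CUU (Leu): third position 4-fold.
Codon 5 UUG (Leu): third position 2-fold.
Codon 6 UUC (Phe): third position 2-fold.
Codon 7 CGG (Arg): third position 4-fold.
Four-fold degenerate third positions: 4.

4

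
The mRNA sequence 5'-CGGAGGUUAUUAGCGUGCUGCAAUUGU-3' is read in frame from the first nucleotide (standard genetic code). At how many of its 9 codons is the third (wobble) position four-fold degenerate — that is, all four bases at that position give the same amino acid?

Codon 1 CGG (Arg): third position 4-fold.
Codon 2 AGG (Arg): third position 2-fold.
Codon 3 UUA (Leu): third position 2-fold.
Codon 4 UUA (Leu): third position 2-fold.
Codon 5 GCG (Ala): third position 4-fold.
Codon 6 UGC (Cys): third position 2-fold.
Codon 7 UGC (Cys): third position 2-fold.
Codon 8 AAU (Asn): third position 2-fold.
Codon 9 UGU (Cys): third position 2-fold.
Four-fold degenerate third positions: 2.

2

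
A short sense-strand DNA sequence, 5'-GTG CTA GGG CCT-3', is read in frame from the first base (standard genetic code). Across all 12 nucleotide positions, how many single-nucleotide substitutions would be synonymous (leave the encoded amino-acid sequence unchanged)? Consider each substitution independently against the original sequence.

13

Codon 1 (GTG, Val): 3 synonymous substitutions.
Codon 2 (CTA, Leu): 4 synonymous substitutions.
Codon 3 (GGG, Gly): 3 synonymous substitutions.
Codon 4 (CCT, Pro): 3 synonymous substitutions.
Total: 3 + 4 + 3 + 3 = 13.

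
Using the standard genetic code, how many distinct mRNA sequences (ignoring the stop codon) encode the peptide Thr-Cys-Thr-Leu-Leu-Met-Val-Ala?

18432

Thr: 4 codons.
Cys: 2 codons.
Thr: 4 codons.
Leu: 6 codons.
Leu: 6 codons.
Met: 1 codon.
Val: 4 codons.
Ala: 4 codons.
4 × 2 × 4 × 6 × 6 × 1 × 4 × 4 = 18432.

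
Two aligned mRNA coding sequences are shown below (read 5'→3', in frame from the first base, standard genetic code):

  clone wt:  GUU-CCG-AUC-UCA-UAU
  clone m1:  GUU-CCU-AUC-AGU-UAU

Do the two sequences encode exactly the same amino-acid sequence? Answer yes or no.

yes

Codon 1: GUU Val / GUU Val — identical.
Codon 2: CCG Pro / CCU Pro — synonymous.
Codon 3: AUC Ile / AUC Ile — identical.
Codon 4: UCA Ser / AGU Ser — synonymous.
Codon 5: UAU Tyr / UAU Tyr — identical.
Nonsynonymous differences: 0 → same protein.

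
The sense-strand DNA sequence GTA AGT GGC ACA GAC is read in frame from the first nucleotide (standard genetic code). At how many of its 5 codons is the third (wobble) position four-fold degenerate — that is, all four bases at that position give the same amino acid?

Codon 1 GTA (Val): third position 4-fold.
Codon 2 AGT (Ser): third position 2-fold.
Codon 3 GGC (Gly): third position 4-fold.
Codon 4 ACA (Thr): third position 4-fold.
Codon 5 GAC (Asp): third position 2-fold.
Four-fold degenerate third positions: 3.

3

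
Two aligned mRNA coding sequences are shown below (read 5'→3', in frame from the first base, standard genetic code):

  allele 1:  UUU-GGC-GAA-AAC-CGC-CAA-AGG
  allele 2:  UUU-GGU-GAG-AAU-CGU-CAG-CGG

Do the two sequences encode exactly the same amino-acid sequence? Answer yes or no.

yes

Codon 1: UUU Phe / UUU Phe — identical.
Codon 2: GGC Gly / GGU Gly — synonymous.
Codon 3: GAA Glu / GAG Glu — synonymous.
Codon 4: AAC Asn / AAU Asn — synonymous.
Codon 5: CGC Arg / CGU Arg — synonymous.
Codon 6: CAA Gln / CAG Gln — synonymous.
Codon 7: AGG Arg / CGG Arg — synonymous.
Nonsynonymous differences: 0 → same protein.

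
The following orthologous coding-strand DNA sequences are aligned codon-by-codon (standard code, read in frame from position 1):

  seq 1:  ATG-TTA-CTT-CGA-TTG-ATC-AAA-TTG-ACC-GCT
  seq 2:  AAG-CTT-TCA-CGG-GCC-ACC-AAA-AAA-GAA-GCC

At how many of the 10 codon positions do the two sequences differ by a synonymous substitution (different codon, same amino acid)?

3

Codon 1: ATG Met / AAG Lys — nonsynonymous.
Codon 2: TTA Leu / CTT Leu — synonymous.
Codon 3: CTT Leu / TCA Ser — nonsynonymous.
Codon 4: CGA Arg / CGG Arg — synonymous.
Codon 5: TTG Leu / GCC Ala — nonsynonymous.
Codon 6: ATC Ile / ACC Thr — nonsynonymous.
Codon 7: AAA Lys / AAA Lys — identical.
Codon 8: TTG Leu / AAA Lys — nonsynonymous.
Codon 9: ACC Thr / GAA Glu — nonsynonymous.
Codon 10: GCT Ala / GCC Ala — synonymous.
Synonymous differences: 3.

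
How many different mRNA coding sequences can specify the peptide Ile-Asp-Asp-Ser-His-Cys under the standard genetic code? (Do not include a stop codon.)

288

Ile: 3 codons.
Asp: 2 codons.
Asp: 2 codons.
Ser: 6 codons.
His: 2 codons.
Cys: 2 codons.
3 × 2 × 2 × 6 × 2 × 2 = 288.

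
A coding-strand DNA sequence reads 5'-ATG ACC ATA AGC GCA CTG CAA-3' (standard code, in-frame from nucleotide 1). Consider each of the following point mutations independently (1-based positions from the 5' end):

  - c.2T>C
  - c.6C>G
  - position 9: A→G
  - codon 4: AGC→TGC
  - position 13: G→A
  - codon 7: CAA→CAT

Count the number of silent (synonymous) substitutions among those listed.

Codon 1: ATG (Met) → ACG (Thr) — missense.
Codon 2: ACC (Thr) → ACG (Thr) — synonymous.
Codon 3: ATA (Ile) → ATG (Met) — missense.
Codon 4: AGC (Ser) → TGC (Cys) — missense.
Codon 5: GCA (Ala) → ACA (Thr) — missense.
Codon 7: CAA (Gln) → CAT (His) — missense.
Synonymous: 1 of 6.

1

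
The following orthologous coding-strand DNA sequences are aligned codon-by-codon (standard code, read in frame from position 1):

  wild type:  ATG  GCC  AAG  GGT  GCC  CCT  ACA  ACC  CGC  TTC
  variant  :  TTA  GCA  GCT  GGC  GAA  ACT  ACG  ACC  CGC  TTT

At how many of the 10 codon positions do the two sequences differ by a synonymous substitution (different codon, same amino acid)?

4

Codon 1: ATG Met / TTA Leu — nonsynonymous.
Codon 2: GCC Ala / GCA Ala — synonymous.
Codon 3: AAG Lys / GCT Ala — nonsynonymous.
Codon 4: GGT Gly / GGC Gly — synonymous.
Codon 5: GCC Ala / GAA Glu — nonsynonymous.
Codon 6: CCT Pro / ACT Thr — nonsynonymous.
Codon 7: ACA Thr / ACG Thr — synonymous.
Codon 8: ACC Thr / ACC Thr — identical.
Codon 9: CGC Arg / CGC Arg — identical.
Codon 10: TTC Phe / TTT Phe — synonymous.
Synonymous differences: 4.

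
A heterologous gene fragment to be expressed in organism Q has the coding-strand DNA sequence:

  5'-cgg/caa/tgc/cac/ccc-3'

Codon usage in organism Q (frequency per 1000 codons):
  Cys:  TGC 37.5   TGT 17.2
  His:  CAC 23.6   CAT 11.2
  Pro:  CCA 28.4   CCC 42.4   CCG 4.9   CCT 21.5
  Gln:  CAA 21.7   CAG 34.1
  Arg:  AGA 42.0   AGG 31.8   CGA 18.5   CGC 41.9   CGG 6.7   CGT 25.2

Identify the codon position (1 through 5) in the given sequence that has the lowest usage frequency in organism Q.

Codon 1 CGG (Arg): 6.7 per 1000.
Codon 2 CAA (Gln): 21.7 per 1000.
Codon 3 TGC (Cys): 37.5 per 1000.
Codon 4 CAC (His): 23.6 per 1000.
Codon 5 CCC (Pro): 42.4 per 1000.
Lowest frequency is 6.7 at codon 1.

1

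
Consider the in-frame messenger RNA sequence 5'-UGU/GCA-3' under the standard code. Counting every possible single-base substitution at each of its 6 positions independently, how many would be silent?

Codon 1 (UGU, Cys): 1 synonymous substitution.
Codon 2 (GCA, Ala): 3 synonymous substitutions.
Total: 1 + 3 = 4.

4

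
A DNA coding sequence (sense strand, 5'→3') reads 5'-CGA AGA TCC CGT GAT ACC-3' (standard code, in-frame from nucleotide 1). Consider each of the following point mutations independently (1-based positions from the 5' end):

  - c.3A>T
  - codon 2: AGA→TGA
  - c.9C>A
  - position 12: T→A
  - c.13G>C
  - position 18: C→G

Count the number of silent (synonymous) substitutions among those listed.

Codon 1: CGA (Arg) → CGT (Arg) — synonymous.
Codon 2: AGA (Arg) → TGA (Stop) — nonsense.
Codon 3: TCC (Ser) → TCA (Ser) — synonymous.
Codon 4: CGT (Arg) → CGA (Arg) — synonymous.
Codon 5: GAT (Asp) → CAT (His) — missense.
Codon 6: ACC (Thr) → ACG (Thr) — synonymous.
Synonymous: 4 of 6.

4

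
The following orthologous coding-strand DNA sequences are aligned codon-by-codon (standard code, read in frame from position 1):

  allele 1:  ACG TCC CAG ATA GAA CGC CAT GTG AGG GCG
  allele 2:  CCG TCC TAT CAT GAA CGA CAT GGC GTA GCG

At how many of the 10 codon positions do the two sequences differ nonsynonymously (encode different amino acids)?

5

Codon 1: ACG Thr / CCG Pro — nonsynonymous.
Codon 2: TCC Ser / TCC Ser — identical.
Codon 3: CAG Gln / TAT Tyr — nonsynonymous.
Codon 4: ATA Ile / CAT His — nonsynonymous.
Codon 5: GAA Glu / GAA Glu — identical.
Codon 6: CGC Arg / CGA Arg — synonymous.
Codon 7: CAT His / CAT His — identical.
Codon 8: GTG Val / GGC Gly — nonsynonymous.
Codon 9: AGG Arg / GTA Val — nonsynonymous.
Codon 10: GCG Ala / GCG Ala — identical.
Nonsynonymous differences: 5.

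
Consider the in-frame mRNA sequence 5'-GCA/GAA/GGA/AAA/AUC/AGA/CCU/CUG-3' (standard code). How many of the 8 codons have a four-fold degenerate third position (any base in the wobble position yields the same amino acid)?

Codon 1 GCA (Ala): third position 4-fold.
Codon 2 GAA (Glu): third position 2-fold.
Codon 3 GGA (Gly): third position 4-fold.
Codon 4 AAA (Lys): third position 2-fold.
Codon 5 AUC (Ile): third position 3-fold.
Codon 6 AGA (Arg): third position 2-fold.
Codon 7 CCU (Pro): third position 4-fold.
Codon 8 CUG (Leu): third position 4-fold.
Four-fold degenerate third positions: 4.

4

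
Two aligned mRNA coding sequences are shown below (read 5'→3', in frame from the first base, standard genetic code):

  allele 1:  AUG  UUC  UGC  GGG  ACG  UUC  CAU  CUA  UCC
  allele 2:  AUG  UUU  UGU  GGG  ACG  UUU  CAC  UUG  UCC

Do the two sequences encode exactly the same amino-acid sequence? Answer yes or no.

Codon 1: AUG Met / AUG Met — identical.
Codon 2: UUC Phe / UUU Phe — synonymous.
Codon 3: UGC Cys / UGU Cys — synonymous.
Codon 4: GGG Gly / GGG Gly — identical.
Codon 5: ACG Thr / ACG Thr — identical.
Codon 6: UUC Phe / UUU Phe — synonymous.
Codon 7: CAU His / CAC His — synonymous.
Codon 8: CUA Leu / UUG Leu — synonymous.
Codon 9: UCC Ser / UCC Ser — identical.
Nonsynonymous differences: 0 → same protein.

yes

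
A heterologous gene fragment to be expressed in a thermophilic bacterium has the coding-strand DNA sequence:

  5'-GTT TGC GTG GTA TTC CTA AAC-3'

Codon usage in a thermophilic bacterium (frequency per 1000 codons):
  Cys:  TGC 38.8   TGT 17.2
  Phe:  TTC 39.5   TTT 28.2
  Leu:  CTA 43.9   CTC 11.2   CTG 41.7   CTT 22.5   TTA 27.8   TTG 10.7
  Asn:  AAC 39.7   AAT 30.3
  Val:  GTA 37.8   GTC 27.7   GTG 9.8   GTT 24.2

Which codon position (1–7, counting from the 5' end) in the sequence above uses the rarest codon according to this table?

Codon 1 GTT (Val): 24.2 per 1000.
Codon 2 TGC (Cys): 38.8 per 1000.
Codon 3 GTG (Val): 9.8 per 1000.
Codon 4 GTA (Val): 37.8 per 1000.
Codon 5 TTC (Phe): 39.5 per 1000.
Codon 6 CTA (Leu): 43.9 per 1000.
Codon 7 AAC (Asn): 39.7 per 1000.
Lowest frequency is 9.8 at codon 3.

3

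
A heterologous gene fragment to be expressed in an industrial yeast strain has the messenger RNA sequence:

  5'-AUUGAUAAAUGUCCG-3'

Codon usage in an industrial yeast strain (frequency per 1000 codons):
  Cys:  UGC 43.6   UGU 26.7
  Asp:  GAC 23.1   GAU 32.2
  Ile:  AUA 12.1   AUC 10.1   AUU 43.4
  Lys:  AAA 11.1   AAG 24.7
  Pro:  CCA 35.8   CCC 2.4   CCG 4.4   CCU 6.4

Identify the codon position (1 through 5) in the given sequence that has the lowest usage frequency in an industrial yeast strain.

5

Codon 1 AUU (Ile): 43.4 per 1000.
Codon 2 GAU (Asp): 32.2 per 1000.
Codon 3 AAA (Lys): 11.1 per 1000.
Codon 4 UGU (Cys): 26.7 per 1000.
Codon 5 CCG (Pro): 4.4 per 1000.
Lowest frequency is 4.4 at codon 5.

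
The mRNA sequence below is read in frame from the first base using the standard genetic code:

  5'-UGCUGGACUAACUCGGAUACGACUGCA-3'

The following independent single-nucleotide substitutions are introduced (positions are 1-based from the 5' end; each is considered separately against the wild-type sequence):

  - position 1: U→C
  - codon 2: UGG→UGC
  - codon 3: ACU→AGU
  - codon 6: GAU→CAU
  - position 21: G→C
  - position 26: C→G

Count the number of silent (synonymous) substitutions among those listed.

1

Codon 1: UGC (Cys) → CGC (Arg) — missense.
Codon 2: UGG (Trp) → UGC (Cys) — missense.
Codon 3: ACU (Thr) → AGU (Ser) — missense.
Codon 6: GAU (Asp) → CAU (His) — missense.
Codon 7: ACG (Thr) → ACC (Thr) — synonymous.
Codon 9: GCA (Ala) → GGA (Gly) — missense.
Synonymous: 1 of 6.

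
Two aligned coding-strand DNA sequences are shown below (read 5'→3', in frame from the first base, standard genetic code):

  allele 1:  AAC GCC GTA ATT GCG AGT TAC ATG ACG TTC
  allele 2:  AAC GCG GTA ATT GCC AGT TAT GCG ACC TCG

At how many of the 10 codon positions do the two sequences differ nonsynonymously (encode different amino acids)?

2

Codon 1: AAC Asn / AAC Asn — identical.
Codon 2: GCC Ala / GCG Ala — synonymous.
Codon 3: GTA Val / GTA Val — identical.
Codon 4: ATT Ile / ATT Ile — identical.
Codon 5: GCG Ala / GCC Ala — synonymous.
Codon 6: AGT Ser / AGT Ser — identical.
Codon 7: TAC Tyr / TAT Tyr — synonymous.
Codon 8: ATG Met / GCG Ala — nonsynonymous.
Codon 9: ACG Thr / ACC Thr — synonymous.
Codon 10: TTC Phe / TCG Ser — nonsynonymous.
Nonsynonymous differences: 2.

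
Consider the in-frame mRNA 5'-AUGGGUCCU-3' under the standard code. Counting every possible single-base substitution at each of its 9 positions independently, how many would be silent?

Codon 1 (AUG, Met): 0 synonymous substitutions.
Codon 2 (GGU, Gly): 3 synonymous substitutions.
Codon 3 (CCU, Pro): 3 synonymous substitutions.
Total: 0 + 3 + 3 = 6.

6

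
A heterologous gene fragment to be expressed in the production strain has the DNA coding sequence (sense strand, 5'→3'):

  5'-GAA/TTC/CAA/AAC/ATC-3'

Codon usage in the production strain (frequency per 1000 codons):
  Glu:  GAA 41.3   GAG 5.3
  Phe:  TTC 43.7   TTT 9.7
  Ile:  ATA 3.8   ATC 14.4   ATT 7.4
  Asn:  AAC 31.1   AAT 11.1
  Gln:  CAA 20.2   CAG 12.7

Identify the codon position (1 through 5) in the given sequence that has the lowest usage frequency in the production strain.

Codon 1 GAA (Glu): 41.3 per 1000.
Codon 2 TTC (Phe): 43.7 per 1000.
Codon 3 CAA (Gln): 20.2 per 1000.
Codon 4 AAC (Asn): 31.1 per 1000.
Codon 5 ATC (Ile): 14.4 per 1000.
Lowest frequency is 14.4 at codon 5.

5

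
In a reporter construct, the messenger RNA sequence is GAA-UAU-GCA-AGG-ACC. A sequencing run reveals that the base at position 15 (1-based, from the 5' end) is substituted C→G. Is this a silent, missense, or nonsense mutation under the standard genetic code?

Position 15 falls in codon 5: ACC → Thr.
After the substitution the codon is ACG → Thr.
Both encode Thr, so the change is synonymous.

silent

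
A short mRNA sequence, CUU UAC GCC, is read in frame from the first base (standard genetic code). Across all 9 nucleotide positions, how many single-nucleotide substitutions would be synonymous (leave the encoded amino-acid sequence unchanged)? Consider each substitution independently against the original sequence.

7

Codon 1 (CUU, Leu): 3 synonymous substitutions.
Codon 2 (UAC, Tyr): 1 synonymous substitution.
Codon 3 (GCC, Ala): 3 synonymous substitutions.
Total: 3 + 1 + 3 = 7.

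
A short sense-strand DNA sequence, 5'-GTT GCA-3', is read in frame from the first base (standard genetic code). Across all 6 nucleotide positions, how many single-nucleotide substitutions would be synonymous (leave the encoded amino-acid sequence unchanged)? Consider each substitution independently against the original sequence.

Codon 1 (GTT, Val): 3 synonymous substitutions.
Codon 2 (GCA, Ala): 3 synonymous substitutions.
Total: 3 + 3 = 6.

6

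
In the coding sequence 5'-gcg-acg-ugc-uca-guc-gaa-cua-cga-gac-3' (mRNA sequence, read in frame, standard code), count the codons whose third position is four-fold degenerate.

6

Codon 1 GCG (Ala): third position 4-fold.
Codon 2 ACG (Thr): third position 4-fold.
Codon 3 UGC (Cys): third position 2-fold.
Codon 4 UCA (Ser): third position 4-fold.
Codon 5 GUC (Val): third position 4-fold.
Codon 6 GAA (Glu): third position 2-fold.
Codon 7 CUA (Leu): third position 4-fold.
Codon 8 CGA (Arg): third position 4-fold.
Codon 9 GAC (Asp): third position 2-fold.
Four-fold degenerate third positions: 6.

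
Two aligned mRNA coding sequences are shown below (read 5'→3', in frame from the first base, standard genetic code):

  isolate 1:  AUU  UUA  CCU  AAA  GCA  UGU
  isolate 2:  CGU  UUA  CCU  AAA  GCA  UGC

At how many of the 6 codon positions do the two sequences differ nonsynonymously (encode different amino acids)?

1

Codon 1: AUU Ile / CGU Arg — nonsynonymous.
Codon 2: UUA Leu / UUA Leu — identical.
Codon 3: CCU Pro / CCU Pro — identical.
Codon 4: AAA Lys / AAA Lys — identical.
Codon 5: GCA Ala / GCA Ala — identical.
Codon 6: UGU Cys / UGC Cys — synonymous.
Nonsynonymous differences: 1.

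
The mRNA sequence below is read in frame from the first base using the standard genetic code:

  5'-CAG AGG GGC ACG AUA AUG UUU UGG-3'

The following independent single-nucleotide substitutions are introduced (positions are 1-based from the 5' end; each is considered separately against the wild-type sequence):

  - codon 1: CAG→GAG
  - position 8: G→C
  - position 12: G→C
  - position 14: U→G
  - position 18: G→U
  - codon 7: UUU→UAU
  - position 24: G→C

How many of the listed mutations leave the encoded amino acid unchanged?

Codon 1: CAG (Gln) → GAG (Glu) — missense.
Codon 3: GGC (Gly) → GCC (Ala) — missense.
Codon 4: ACG (Thr) → ACC (Thr) — synonymous.
Codon 5: AUA (Ile) → AGA (Arg) — missense.
Codon 6: AUG (Met) → AUU (Ile) — missense.
Codon 7: UUU (Phe) → UAU (Tyr) — missense.
Codon 8: UGG (Trp) → UGC (Cys) — missense.
Synonymous: 1 of 7.

1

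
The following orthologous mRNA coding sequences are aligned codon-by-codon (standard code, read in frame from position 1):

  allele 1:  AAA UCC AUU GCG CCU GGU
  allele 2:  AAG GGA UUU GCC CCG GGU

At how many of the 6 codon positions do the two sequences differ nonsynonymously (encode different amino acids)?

Codon 1: AAA Lys / AAG Lys — synonymous.
Codon 2: UCC Ser / GGA Gly — nonsynonymous.
Codon 3: AUU Ile / UUU Phe — nonsynonymous.
Codon 4: GCG Ala / GCC Ala — synonymous.
Codon 5: CCU Pro / CCG Pro — synonymous.
Codon 6: GGU Gly / GGU Gly — identical.
Nonsynonymous differences: 2.

2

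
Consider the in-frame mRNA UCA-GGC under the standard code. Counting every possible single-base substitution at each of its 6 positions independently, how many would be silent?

6

Codon 1 (UCA, Ser): 3 synonymous substitutions.
Codon 2 (GGC, Gly): 3 synonymous substitutions.
Total: 3 + 3 = 6.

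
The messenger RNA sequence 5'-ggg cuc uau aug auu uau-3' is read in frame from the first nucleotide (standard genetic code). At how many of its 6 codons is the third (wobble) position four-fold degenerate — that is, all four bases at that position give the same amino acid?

Codon 1 GGG (Gly): third position 4-fold.
Codon 2 CUC (Leu): third position 4-fold.
Codon 3 UAU (Tyr): third position 2-fold.
Codon 4 AUG (Met): third position 1-fold.
Codon 5 AUU (Ile): third position 3-fold.
Codon 6 UAU (Tyr): third position 2-fold.
Four-fold degenerate third positions: 2.

2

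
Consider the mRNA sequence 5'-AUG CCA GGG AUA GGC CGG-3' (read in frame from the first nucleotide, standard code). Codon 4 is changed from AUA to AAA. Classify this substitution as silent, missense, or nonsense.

Position 11 falls in codon 4: AUA → Ile.
After the substitution the codon is AAA → Lys.
Ile ≠ Lys, so this is a missense mutation.

missense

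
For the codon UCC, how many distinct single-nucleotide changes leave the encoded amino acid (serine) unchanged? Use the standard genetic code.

3

Position 1: none → 0 synonymous.
Position 2: none → 0 synonymous.
Position 3: UCU, UCA, UCG → 3 synonymous.
Total: 0 + 0 + 3 = 3.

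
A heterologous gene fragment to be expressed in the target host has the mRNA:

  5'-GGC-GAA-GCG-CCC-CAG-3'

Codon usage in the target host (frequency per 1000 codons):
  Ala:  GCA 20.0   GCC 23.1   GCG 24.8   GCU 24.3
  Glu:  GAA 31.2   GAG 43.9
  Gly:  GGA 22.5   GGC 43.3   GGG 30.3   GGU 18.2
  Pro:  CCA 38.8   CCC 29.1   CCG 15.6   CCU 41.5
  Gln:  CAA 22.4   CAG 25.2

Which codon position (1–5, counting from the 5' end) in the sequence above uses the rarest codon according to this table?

3

Codon 1 GGC (Gly): 43.3 per 1000.
Codon 2 GAA (Glu): 31.2 per 1000.
Codon 3 GCG (Ala): 24.8 per 1000.
Codon 4 CCC (Pro): 29.1 per 1000.
Codon 5 CAG (Gln): 25.2 per 1000.
Lowest frequency is 24.8 at codon 3.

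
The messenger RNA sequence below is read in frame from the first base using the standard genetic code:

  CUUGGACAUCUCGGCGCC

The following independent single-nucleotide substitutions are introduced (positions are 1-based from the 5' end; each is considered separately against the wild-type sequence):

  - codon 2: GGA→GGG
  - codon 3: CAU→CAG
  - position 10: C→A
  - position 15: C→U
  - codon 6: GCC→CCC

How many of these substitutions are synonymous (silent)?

Codon 2: GGA (Gly) → GGG (Gly) — synonymous.
Codon 3: CAU (His) → CAG (Gln) — missense.
Codon 4: CUC (Leu) → AUC (Ile) — missense.
Codon 5: GGC (Gly) → GGU (Gly) — synonymous.
Codon 6: GCC (Ala) → CCC (Pro) — missense.
Synonymous: 2 of 5.

2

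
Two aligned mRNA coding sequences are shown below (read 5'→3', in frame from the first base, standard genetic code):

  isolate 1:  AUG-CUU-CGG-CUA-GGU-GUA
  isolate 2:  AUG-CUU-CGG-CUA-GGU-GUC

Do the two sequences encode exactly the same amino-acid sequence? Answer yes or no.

Codon 1: AUG Met / AUG Met — identical.
Codon 2: CUU Leu / CUU Leu — identical.
Codon 3: CGG Arg / CGG Arg — identical.
Codon 4: CUA Leu / CUA Leu — identical.
Codon 5: GGU Gly / GGU Gly — identical.
Codon 6: GUA Val / GUC Val — synonymous.
Nonsynonymous differences: 0 → same protein.

yes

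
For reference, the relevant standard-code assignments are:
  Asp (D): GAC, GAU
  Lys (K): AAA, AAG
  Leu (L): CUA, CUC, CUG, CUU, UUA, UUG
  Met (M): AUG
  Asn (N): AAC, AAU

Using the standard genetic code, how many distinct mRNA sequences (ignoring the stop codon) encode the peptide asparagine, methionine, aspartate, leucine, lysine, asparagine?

Asn: 2 codons.
Met: 1 codon.
Asp: 2 codons.
Leu: 6 codons.
Lys: 2 codons.
Asn: 2 codons.
2 × 1 × 2 × 6 × 2 × 2 = 96.

96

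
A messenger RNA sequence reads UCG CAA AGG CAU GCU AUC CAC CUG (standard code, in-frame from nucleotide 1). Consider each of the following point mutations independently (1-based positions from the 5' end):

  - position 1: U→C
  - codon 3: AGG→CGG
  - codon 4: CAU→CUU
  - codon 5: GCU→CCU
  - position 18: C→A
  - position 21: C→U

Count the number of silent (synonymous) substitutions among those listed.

Codon 1: UCG (Ser) → CCG (Pro) — missense.
Codon 3: AGG (Arg) → CGG (Arg) — synonymous.
Codon 4: CAU (His) → CUU (Leu) — missense.
Codon 5: GCU (Ala) → CCU (Pro) — missense.
Codon 6: AUC (Ile) → AUA (Ile) — synonymous.
Codon 7: CAC (His) → CAU (His) — synonymous.
Synonymous: 3 of 6.

3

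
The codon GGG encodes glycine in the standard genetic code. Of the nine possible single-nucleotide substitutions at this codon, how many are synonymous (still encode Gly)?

3

Position 1: none → 0 synonymous.
Position 2: none → 0 synonymous.
Position 3: GGU, GGC, GGA → 3 synonymous.
Total: 0 + 0 + 3 = 3.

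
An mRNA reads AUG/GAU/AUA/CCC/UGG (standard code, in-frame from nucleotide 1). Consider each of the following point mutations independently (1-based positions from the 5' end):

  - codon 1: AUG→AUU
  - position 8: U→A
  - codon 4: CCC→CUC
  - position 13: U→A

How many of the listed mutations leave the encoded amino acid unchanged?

Codon 1: AUG (Met) → AUU (Ile) — missense.
Codon 3: AUA (Ile) → AAA (Lys) — missense.
Codon 4: CCC (Pro) → CUC (Leu) — missense.
Codon 5: UGG (Trp) → AGG (Arg) — missense.
Synonymous: 0 of 4.

0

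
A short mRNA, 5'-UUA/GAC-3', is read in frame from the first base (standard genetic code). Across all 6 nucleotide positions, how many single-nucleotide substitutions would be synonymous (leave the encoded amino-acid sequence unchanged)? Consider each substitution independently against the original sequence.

Codon 1 (UUA, Leu): 2 synonymous substitutions.
Codon 2 (GAC, Asp): 1 synonymous substitution.
Total: 2 + 1 = 3.

3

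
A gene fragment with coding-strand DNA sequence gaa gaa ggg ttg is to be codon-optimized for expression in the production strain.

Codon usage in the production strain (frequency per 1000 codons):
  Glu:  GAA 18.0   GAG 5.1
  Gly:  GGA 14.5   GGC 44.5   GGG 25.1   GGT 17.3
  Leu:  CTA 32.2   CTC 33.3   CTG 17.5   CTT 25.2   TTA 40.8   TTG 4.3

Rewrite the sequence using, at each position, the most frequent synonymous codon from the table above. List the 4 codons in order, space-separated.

GAA GAA GGC TTA

Codon 1 (Glu): best is GAA at 18.0.
Codon 2 (Glu): best is GAA at 18.0.
Codon 3 (Gly): best is GGC at 44.5.
Codon 4 (Leu): best is TTA at 40.8.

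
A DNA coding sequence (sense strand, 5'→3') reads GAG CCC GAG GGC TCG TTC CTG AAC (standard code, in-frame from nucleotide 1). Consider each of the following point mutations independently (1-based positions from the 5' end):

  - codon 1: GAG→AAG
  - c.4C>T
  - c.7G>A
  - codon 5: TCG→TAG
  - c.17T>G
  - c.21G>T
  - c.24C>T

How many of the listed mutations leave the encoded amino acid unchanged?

Codon 1: GAG (Glu) → AAG (Lys) — missense.
Codon 2: CCC (Pro) → TCC (Ser) — missense.
Codon 3: GAG (Glu) → AAG (Lys) — missense.
Codon 5: TCG (Ser) → TAG (Stop) — nonsense.
Codon 6: TTC (Phe) → TGC (Cys) — missense.
Codon 7: CTG (Leu) → CTT (Leu) — synonymous.
Codon 8: AAC (Asn) → AAT (Asn) — synonymous.
Synonymous: 2 of 7.

2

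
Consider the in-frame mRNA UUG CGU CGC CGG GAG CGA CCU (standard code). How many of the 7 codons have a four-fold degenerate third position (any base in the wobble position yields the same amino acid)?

Codon 1 UUG (Leu): third position 2-fold.
Codon 2 CGU (Arg): third position 4-fold.
Codon 3 CGC (Arg): third position 4-fold.
Codon 4 CGG (Arg): third position 4-fold.
Codon 5 GAG (Glu): third position 2-fold.
Codon 6 CGA (Arg): third position 4-fold.
Codon 7 CCU (Pro): third position 4-fold.
Four-fold degenerate third positions: 5.

5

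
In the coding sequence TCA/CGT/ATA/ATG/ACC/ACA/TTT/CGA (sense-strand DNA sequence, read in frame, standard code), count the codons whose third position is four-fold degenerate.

Codon 1 TCA (Ser): third position 4-fold.
Codon 2 CGT (Arg): third position 4-fold.
Codon 3 ATA (Ile): third position 3-fold.
Codon 4 ATG (Met): third position 1-fold.
Codon 5 ACC (Thr): third position 4-fold.
Codon 6 ACA (Thr): third position 4-fold.
Codon 7 TTT (Phe): third position 2-fold.
Codon 8 CGA (Arg): third position 4-fold.
Four-fold degenerate third positions: 5.

5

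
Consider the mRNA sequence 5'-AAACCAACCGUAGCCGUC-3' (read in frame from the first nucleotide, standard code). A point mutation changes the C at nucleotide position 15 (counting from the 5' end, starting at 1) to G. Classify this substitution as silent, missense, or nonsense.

Position 15 falls in codon 5: GCC → Ala.
After the substitution the codon is GCG → Ala.
Both encode Ala, so the change is synonymous.

silent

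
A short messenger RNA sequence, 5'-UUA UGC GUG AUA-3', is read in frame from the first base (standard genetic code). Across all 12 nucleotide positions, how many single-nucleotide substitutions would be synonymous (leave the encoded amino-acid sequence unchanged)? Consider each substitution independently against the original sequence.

8

Codon 1 (UUA, Leu): 2 synonymous substitutions.
Codon 2 (UGC, Cys): 1 synonymous substitution.
Codon 3 (GUG, Val): 3 synonymous substitutions.
Codon 4 (AUA, Ile): 2 synonymous substitutions.
Total: 2 + 1 + 3 + 2 = 8.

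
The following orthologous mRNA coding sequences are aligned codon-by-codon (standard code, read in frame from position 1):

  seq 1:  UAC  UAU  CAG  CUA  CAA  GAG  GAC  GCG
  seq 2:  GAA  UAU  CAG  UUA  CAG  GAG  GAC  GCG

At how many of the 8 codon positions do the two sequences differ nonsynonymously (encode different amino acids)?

Codon 1: UAC Tyr / GAA Glu — nonsynonymous.
Codon 2: UAU Tyr / UAU Tyr — identical.
Codon 3: CAG Gln / CAG Gln — identical.
Codon 4: CUA Leu / UUA Leu — synonymous.
Codon 5: CAA Gln / CAG Gln — synonymous.
Codon 6: GAG Glu / GAG Glu — identical.
Codon 7: GAC Asp / GAC Asp — identical.
Codon 8: GCG Ala / GCG Ala — identical.
Nonsynonymous differences: 1.

1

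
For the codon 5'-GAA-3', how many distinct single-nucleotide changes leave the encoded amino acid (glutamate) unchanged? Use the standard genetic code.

1

Position 1: none → 0 synonymous.
Position 2: none → 0 synonymous.
Position 3: GAG → 1 synonymous.
Total: 0 + 0 + 1 = 1.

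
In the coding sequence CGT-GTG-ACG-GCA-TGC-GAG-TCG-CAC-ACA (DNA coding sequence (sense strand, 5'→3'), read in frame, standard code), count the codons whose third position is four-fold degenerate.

6

Codon 1 CGT (Arg): third position 4-fold.
Codon 2 GTG (Val): third position 4-fold.
Codon 3 ACG (Thr): third position 4-fold.
Codon 4 GCA (Ala): third position 4-fold.
Codon 5 TGC (Cys): third position 2-fold.
Codon 6 GAG (Glu): third position 2-fold.
Codon 7 TCG (Ser): third position 4-fold.
Codon 8 CAC (His): third position 2-fold.
Codon 9 ACA (Thr): third position 4-fold.
Four-fold degenerate third positions: 6.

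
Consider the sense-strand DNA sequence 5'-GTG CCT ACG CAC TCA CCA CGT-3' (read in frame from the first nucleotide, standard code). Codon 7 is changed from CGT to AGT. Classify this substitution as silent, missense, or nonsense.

Position 19 falls in codon 7: CGT → Arg.
After the substitution the codon is AGT → Ser.
Arg ≠ Ser, so this is a missense mutation.

missense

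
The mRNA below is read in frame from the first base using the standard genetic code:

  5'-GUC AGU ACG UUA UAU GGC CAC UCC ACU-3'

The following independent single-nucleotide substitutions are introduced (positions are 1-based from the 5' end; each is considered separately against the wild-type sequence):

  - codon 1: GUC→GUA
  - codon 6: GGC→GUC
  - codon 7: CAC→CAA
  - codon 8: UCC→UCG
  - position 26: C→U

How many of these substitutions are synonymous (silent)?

2

Codon 1: GUC (Val) → GUA (Val) — synonymous.
Codon 6: GGC (Gly) → GUC (Val) — missense.
Codon 7: CAC (His) → CAA (Gln) — missense.
Codon 8: UCC (Ser) → UCG (Ser) — synonymous.
Codon 9: ACU (Thr) → AUU (Ile) — missense.
Synonymous: 2 of 5.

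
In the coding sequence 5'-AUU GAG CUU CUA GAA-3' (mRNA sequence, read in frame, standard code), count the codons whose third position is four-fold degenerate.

2

Codon 1 AUU (Ile): third position 3-fold.
Codon 2 GAG (Glu): third position 2-fold.
Codon 3 CUU (Leu): third position 4-fold.
Codon 4 CUA (Leu): third position 4-fold.
Codon 5 GAA (Glu): third position 2-fold.
Four-fold degenerate third positions: 2.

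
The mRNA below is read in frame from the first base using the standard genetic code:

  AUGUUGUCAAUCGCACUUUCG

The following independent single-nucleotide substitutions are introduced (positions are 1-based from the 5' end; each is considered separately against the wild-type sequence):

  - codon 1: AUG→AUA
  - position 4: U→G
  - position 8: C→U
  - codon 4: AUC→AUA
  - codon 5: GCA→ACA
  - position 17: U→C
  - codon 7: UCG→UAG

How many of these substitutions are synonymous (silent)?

1

Codon 1: AUG (Met) → AUA (Ile) — missense.
Codon 2: UUG (Leu) → GUG (Val) — missense.
Codon 3: UCA (Ser) → UUA (Leu) — missense.
Codon 4: AUC (Ile) → AUA (Ile) — synonymous.
Codon 5: GCA (Ala) → ACA (Thr) — missense.
Codon 6: CUU (Leu) → CCU (Pro) — missense.
Codon 7: UCG (Ser) → UAG (Stop) — nonsense.
Synonymous: 1 of 7.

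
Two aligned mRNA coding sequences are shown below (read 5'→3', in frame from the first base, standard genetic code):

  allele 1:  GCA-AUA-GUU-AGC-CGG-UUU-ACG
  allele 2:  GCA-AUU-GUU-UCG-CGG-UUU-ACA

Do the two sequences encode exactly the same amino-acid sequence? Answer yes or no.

yes

Codon 1: GCA Ala / GCA Ala — identical.
Codon 2: AUA Ile / AUU Ile — synonymous.
Codon 3: GUU Val / GUU Val — identical.
Codon 4: AGC Ser / UCG Ser — synonymous.
Codon 5: CGG Arg / CGG Arg — identical.
Codon 6: UUU Phe / UUU Phe — identical.
Codon 7: ACG Thr / ACA Thr — synonymous.
Nonsynonymous differences: 0 → same protein.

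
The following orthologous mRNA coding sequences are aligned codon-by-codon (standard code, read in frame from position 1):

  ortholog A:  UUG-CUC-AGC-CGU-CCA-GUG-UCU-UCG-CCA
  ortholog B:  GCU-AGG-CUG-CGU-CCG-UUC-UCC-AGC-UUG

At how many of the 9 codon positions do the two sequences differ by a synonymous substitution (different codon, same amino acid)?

Codon 1: UUG Leu / GCU Ala — nonsynonymous.
Codon 2: CUC Leu / AGG Arg — nonsynonymous.
Codon 3: AGC Ser / CUG Leu — nonsynonymous.
Codon 4: CGU Arg / CGU Arg — identical.
Codon 5: CCA Pro / CCG Pro — synonymous.
Codon 6: GUG Val / UUC Phe — nonsynonymous.
Codon 7: UCU Ser / UCC Ser — synonymous.
Codon 8: UCG Ser / AGC Ser — synonymous.
Codon 9: CCA Pro / UUG Leu — nonsynonymous.
Synonymous differences: 3.

3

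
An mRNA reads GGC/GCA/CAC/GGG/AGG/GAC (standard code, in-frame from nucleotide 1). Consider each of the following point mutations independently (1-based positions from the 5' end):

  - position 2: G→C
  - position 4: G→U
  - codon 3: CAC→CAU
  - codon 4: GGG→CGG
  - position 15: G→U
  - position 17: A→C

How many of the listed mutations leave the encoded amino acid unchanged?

1

Codon 1: GGC (Gly) → GCC (Ala) — missense.
Codon 2: GCA (Ala) → UCA (Ser) — missense.
Codon 3: CAC (His) → CAU (His) — synonymous.
Codon 4: GGG (Gly) → CGG (Arg) — missense.
Codon 5: AGG (Arg) → AGU (Ser) — missense.
Codon 6: GAC (Asp) → GCC (Ala) — missense.
Synonymous: 1 of 6.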